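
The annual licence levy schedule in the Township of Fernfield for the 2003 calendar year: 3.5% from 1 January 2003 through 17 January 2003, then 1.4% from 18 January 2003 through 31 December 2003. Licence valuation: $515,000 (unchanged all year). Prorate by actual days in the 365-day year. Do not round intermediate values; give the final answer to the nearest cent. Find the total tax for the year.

1 January – 17 January 2003: 17 days at 3.5% → $515,000 × 3.5% × 17/365 = $839.5205
18 January – 31 December 2003: 348 days at 1.4% → $515,000 × 1.4% × 348/365 = $6,874.1918
Total = $7,713.7123

$7,713.71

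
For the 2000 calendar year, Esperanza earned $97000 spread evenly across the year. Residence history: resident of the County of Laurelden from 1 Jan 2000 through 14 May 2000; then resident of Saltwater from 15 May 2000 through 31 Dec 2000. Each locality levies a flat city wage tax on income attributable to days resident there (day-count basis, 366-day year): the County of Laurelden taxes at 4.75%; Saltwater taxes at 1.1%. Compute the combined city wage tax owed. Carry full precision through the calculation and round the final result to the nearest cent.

The County of Laurelden, 1 Jan – 14 May 2000: 135 days → $97000 × 4.75% × 135/366 = $1699.4877
Saltwater, 15 May – 31 Dec 2000: 231 days → $97000 × 1.1% × 231/366 = $673.4344
Total = $2372.9221

$2372.92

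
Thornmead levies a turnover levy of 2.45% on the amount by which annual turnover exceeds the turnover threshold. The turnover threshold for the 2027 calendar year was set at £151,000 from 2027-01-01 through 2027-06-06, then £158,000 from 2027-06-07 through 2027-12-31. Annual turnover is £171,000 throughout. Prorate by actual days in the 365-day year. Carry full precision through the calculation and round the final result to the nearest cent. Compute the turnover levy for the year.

£392.27

2027-01-01 to 2027-06-06: 157 days, exemption £151,000 → (£171,000 − £151,000) × 2.45% × 157/365 = £210.7671
2027-06-07 to 2027-12-31: 208 days, exemption £158,000 → (£171,000 − £158,000) × 2.45% × 208/365 = £181.5014
Total = £392.2685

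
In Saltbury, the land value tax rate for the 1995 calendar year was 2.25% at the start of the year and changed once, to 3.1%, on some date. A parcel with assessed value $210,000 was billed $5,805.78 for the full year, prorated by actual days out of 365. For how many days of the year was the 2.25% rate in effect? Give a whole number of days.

144 days

Let d = days at the first rate; then 365 − d days at the second rate.
$210,000 × [2.25%·d + 3.1%·(365−d)] / 365 = $5,805.78
Solving gives d = 144, so the new rate took effect on 25 May 1995.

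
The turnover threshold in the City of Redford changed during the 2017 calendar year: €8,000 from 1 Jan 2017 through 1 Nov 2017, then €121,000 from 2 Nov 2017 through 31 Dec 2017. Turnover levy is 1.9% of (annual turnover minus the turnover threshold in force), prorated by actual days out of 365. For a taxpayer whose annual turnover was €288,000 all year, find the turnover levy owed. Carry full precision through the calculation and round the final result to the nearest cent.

€4,967.07

1 Jan – 1 Nov 2017: 305 days, exemption €8,000 → (€288,000 − €8,000) × 1.9% × 305/365 = €4,445.4795
2 Nov – 31 Dec 2017: 60 days, exemption €121,000 → (€288,000 − €121,000) × 1.9% × 60/365 = €521.5890
Total = €4,967.0685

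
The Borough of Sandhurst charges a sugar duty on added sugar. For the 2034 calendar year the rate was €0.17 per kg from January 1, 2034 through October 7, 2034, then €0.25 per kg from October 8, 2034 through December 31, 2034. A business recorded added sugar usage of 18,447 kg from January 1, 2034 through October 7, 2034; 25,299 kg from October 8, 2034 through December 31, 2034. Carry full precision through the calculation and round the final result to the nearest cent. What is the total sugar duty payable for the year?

€9,460.74

January 1 – October 7, 2034: 18,447 kg at €0.17/kg → €3,135.99
October 8 – December 31, 2034: 25,299 kg at €0.25/kg → €6,324.75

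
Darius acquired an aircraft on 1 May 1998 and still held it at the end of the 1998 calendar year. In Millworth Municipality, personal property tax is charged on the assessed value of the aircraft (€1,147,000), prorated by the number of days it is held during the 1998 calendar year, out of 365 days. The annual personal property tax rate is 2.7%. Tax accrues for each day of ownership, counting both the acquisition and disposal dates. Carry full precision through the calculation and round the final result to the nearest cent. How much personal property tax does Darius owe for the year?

€20,787.41

Days held (1 May – 31 December 1998): 245 out of 365
Tax = €1,147,000 × 2.7% × 245/365 = €20,787.4110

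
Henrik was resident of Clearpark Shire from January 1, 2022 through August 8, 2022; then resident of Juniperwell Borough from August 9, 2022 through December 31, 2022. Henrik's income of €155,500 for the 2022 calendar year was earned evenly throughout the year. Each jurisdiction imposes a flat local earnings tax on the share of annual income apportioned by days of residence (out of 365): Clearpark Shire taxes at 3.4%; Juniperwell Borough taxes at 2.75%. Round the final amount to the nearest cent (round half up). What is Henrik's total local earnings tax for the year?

Clearpark Shire, January 1 – August 8, 2022: 220 days → €155,500 × 3.4% × 220/365 = €3,186.6849
Juniperwell Borough, August 9 – December 31, 2022: 145 days → €155,500 × 2.75% × 145/365 = €1,698.7842
Total = €4,885.4692

€4,885.47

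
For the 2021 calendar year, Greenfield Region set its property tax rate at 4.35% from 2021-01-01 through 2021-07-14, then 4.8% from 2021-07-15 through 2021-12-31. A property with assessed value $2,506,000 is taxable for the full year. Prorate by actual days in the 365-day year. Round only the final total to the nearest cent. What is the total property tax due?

2021-01-01 to 2021-07-14: 195 days at 4.35% → $2,506,000 × 4.35% × 195/365 = $58,238.7534
2021-07-15 to 2021-12-31: 170 days at 4.8% → $2,506,000 × 4.8% × 170/365 = $56,024.5479
Total = $114,263.3014

$114,263.30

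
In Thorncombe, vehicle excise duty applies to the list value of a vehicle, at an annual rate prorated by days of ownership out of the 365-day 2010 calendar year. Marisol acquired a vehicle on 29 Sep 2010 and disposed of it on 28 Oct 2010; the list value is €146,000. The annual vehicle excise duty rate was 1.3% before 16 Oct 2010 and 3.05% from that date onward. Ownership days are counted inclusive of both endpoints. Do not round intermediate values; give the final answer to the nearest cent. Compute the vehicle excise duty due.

€247.00

29 Sep – 15 Oct 2010: 17 days at 1.3% → €146,000 × 1.3% × 17/365 = €88.4000
16 Oct – 28 Oct 2010: 13 days at 3.05% → €146,000 × 3.05% × 13/365 = €158.6000
Total = €247.0000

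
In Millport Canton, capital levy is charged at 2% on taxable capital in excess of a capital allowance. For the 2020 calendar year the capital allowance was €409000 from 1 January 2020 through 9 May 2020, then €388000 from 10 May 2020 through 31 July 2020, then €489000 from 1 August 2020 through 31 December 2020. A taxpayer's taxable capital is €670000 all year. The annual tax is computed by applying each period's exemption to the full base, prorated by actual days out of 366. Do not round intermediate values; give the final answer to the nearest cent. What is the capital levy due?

1 January – 9 May 2020: 130 days, exemption €409000 → (€670000 − €409000) × 2% × 130/366 = €1854.0984
10 May – 31 July 2020: 83 days, exemption €388000 → (€670000 − €388000) × 2% × 83/366 = €1279.0164
1 August – 31 December 2020: 153 days, exemption €489000 → (€670000 − €489000) × 2% × 153/366 = €1513.2787
Total = €4646.3934

€4646.39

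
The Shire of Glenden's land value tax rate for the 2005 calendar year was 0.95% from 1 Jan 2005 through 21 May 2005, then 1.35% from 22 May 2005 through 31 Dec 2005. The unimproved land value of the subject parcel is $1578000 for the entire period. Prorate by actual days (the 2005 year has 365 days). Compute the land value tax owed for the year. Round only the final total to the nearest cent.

$18864.67

1 Jan – 21 May 2005: 141 days at 0.95% → $1578000 × 0.95% × 141/365 = $5791.0438
22 May – 31 Dec 2005: 224 days at 1.35% → $1578000 × 1.35% × 224/365 = $13073.6219
Total = $18864.6658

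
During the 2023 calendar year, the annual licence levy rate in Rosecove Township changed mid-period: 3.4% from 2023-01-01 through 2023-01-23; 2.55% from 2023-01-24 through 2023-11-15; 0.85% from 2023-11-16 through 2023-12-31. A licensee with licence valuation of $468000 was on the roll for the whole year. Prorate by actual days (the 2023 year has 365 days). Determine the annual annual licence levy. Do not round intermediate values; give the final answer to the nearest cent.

2023-01-01 to 2023-01-23: 23 days at 3.4% → $468000 × 3.4% × 23/365 = $1002.6740
2023-01-24 to 2023-11-15: 296 days at 2.55% → $468000 × 2.55% × 296/365 = $9677.9836
2023-11-16 to 2023-12-31: 46 days at 0.85% → $468000 × 0.85% × 46/365 = $501.3370
Total = $11181.9945

$11181.99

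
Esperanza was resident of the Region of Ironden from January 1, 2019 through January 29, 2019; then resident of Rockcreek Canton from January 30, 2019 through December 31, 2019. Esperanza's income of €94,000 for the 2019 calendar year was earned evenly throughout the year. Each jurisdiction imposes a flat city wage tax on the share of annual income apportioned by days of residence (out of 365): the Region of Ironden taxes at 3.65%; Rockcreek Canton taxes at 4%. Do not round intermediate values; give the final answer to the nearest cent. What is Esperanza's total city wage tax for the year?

€3,733.86

The Region of Ironden, January 1 – January 29, 2019: 29 days → €94,000 × 3.65% × 29/365 = €272.6000
Rockcreek Canton, January 30 – December 31, 2019: 336 days → €94,000 × 4% × 336/365 = €3,461.2603
Total = €3,733.8603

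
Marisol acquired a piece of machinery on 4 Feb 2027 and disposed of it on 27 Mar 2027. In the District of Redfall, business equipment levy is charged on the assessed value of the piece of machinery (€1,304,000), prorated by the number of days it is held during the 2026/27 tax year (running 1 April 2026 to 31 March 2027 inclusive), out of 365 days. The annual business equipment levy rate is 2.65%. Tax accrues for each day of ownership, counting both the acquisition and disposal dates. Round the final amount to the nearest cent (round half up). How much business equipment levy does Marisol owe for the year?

Days held (4 Feb – 27 Mar 2027): 52 out of 365
Tax = €1,304,000 × 2.65% × 52/365 = €4,923.0466

€4,923.05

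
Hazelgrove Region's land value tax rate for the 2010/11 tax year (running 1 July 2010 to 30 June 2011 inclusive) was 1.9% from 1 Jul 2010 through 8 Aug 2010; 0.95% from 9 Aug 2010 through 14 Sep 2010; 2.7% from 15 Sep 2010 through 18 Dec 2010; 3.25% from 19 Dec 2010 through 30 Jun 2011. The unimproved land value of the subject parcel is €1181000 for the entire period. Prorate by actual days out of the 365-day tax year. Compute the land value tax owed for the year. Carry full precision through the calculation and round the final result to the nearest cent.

1 Jul – 8 Aug 2010: 39 days at 1.9% → €1181000 × 1.9% × 39/365 = €2397.5918
9 Aug – 14 Sep 2010: 37 days at 0.95% → €1181000 × 0.95% × 37/365 = €1137.3192
15 Sep – 18 Dec 2010: 95 days at 2.7% → €1181000 × 2.7% × 95/365 = €8299.3562
19 Dec 2010 – 30 Jun 2011: 194 days at 3.25% → €1181000 × 3.25% × 194/365 = €20400.5616
Total = €32234.8288

€32234.83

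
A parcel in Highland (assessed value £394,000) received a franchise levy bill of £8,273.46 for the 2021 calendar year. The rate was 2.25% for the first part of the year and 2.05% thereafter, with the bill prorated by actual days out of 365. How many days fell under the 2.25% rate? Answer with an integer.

91 days

Let d = days at the first rate; then 365 − d days at the second rate.
£394,000 × [2.25%·d + 2.05%·(365−d)] / 365 = £8,273.46
Solving gives d = 91, so the new rate took effect on April 2, 2021.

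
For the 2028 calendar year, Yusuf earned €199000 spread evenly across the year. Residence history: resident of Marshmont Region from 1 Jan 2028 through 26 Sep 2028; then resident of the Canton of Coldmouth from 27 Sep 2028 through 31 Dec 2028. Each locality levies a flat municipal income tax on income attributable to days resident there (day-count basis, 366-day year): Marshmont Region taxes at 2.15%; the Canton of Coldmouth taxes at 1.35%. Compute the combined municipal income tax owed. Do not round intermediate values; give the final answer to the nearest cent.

€3860.93

Marshmont Region, 1 Jan – 26 Sep 2028: 270 days → €199000 × 2.15% × 270/366 = €3156.2705
The Canton of Coldmouth, 27 Sep – 31 Dec 2028: 96 days → €199000 × 1.35% × 96/366 = €704.6557
Total = €3860.9262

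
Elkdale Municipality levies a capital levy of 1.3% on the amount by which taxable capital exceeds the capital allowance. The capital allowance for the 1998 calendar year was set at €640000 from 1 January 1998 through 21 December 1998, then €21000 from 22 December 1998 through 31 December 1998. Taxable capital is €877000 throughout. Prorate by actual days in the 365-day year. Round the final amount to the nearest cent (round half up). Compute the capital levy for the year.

€3301.47

1 January – 21 December 1998: 355 days, exemption €640000 → (€877000 − €640000) × 1.3% × 355/365 = €2996.5890
22 December – 31 December 1998: 10 days, exemption €21000 → (€877000 − €21000) × 1.3% × 10/365 = €304.8767
Total = €3301.4658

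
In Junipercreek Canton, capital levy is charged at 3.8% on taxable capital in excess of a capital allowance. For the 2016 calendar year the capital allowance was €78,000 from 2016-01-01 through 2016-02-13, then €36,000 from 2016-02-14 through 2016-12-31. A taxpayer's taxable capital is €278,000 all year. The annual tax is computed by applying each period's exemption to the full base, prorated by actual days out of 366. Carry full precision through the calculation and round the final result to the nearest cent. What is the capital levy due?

2016-01-01 to 2016-02-13: 44 days, exemption €78,000 → (€278,000 − €78,000) × 3.8% × 44/366 = €913.6612
2016-02-14 to 2016-12-31: 322 days, exemption €36,000 → (€278,000 − €36,000) × 3.8% × 322/366 = €8,090.4699
Total = €9,004.1311

€9,004.13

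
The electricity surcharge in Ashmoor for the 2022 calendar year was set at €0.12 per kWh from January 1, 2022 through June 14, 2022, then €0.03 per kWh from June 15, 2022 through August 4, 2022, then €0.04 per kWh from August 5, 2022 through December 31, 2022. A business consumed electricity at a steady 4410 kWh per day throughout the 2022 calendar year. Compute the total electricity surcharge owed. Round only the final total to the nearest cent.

January 1 – June 14, 2022: 165 days × 4410 kWh/day = 727,650 kWh at €0.12/kWh → €87,318.00
June 15 – August 4, 2022: 51 days × 4410 kWh/day = 224,910 kWh at €0.03/kWh → €6,747.30
August 5 – December 31, 2022: 149 days × 4410 kWh/day = 657,090 kWh at €0.04/kWh → €26,283.60

€120,348.90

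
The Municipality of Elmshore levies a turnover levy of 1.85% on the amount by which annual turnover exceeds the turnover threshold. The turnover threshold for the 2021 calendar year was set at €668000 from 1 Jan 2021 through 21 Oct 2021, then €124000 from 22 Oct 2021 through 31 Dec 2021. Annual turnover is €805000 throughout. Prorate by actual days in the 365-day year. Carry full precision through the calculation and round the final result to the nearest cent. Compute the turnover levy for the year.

€4492.15

1 Jan – 21 Oct 2021: 294 days, exemption €668000 → (€805000 − €668000) × 1.85% × 294/365 = €2041.4877
22 Oct – 31 Dec 2021: 71 days, exemption €124000 → (€805000 − €124000) × 1.85% × 71/365 = €2450.6671
Total = €4492.1548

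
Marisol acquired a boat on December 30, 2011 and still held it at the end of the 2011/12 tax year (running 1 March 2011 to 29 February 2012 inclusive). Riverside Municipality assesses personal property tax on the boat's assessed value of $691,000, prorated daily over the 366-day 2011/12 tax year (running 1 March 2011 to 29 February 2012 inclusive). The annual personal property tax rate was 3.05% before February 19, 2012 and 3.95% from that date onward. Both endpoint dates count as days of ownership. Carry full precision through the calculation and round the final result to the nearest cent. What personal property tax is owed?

December 30, 2011 – February 18, 2012: 51 days at 3.05% → $691,000 × 3.05% × 51/366 = $2,936.7500
February 19 – February 29, 2012: 11 days at 3.95% → $691,000 × 3.95% × 11/366 = $820.3265
Total = $3,757.0765

$3,757.08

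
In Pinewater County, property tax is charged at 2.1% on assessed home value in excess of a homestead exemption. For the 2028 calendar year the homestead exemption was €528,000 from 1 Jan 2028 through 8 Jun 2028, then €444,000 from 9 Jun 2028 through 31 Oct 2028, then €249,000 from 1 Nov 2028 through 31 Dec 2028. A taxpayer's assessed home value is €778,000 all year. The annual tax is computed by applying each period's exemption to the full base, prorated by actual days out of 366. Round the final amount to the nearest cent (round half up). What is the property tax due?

1 Jan – 8 Jun 2028: 160 days, exemption €528,000 → (€778,000 − €528,000) × 2.1% × 160/366 = €2,295.0820
9 Jun – 31 Oct 2028: 145 days, exemption €444,000 → (€778,000 − €444,000) × 2.1% × 145/366 = €2,778.7705
1 Nov – 31 Dec 2028: 61 days, exemption €249,000 → (€778,000 − €249,000) × 2.1% × 61/366 = €1,851.5000
Total = €6,925.3525

€6,925.35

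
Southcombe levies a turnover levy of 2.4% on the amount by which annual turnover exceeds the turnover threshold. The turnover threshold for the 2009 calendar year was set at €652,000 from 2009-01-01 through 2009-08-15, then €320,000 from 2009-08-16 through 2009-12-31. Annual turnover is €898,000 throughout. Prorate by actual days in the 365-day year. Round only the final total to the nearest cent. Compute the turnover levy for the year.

2009-01-01 to 2009-08-15: 227 days, exemption €652,000 → (€898,000 − €652,000) × 2.4% × 227/365 = €3,671.8027
2009-08-16 to 2009-12-31: 138 days, exemption €320,000 → (€898,000 − €320,000) × 2.4% × 138/365 = €5,244.7562
Total = €8,916.5589

€8,916.56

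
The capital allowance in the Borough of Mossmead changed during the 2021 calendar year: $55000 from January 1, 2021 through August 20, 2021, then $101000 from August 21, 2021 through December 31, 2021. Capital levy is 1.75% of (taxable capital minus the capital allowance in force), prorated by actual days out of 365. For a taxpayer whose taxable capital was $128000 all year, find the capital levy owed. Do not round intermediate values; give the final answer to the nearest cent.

$984.17

January 1 – August 20, 2021: 232 days, exemption $55000 → ($128000 − $55000) × 1.75% × 232/365 = $812.0000
August 21 – December 31, 2021: 133 days, exemption $101000 → ($128000 − $101000) × 1.75% × 133/365 = $172.1712
Total = $984.1712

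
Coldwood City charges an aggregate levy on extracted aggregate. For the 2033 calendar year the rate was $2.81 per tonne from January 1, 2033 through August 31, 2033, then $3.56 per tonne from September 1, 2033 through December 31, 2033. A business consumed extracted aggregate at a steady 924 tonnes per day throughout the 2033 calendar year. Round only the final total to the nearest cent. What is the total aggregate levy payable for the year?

January 1 – August 31, 2033: 243 days × 924 tonnes/day = 224,532 tonnes at $2.81/tonne → $630,934.92
September 1 – December 31, 2033: 122 days × 924 tonnes/day = 112,728 tonnes at $3.56/tonne → $401,311.68

$1,032,246.60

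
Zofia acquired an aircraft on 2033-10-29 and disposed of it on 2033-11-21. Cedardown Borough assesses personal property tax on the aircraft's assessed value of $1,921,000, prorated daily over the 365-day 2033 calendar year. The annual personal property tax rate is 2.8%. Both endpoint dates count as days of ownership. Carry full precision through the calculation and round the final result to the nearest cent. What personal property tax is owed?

$3,536.75

Days held (2033-10-29 to 2033-11-21): 24 out of 365
Tax = $1,921,000 × 2.8% × 24/365 = $3,536.7452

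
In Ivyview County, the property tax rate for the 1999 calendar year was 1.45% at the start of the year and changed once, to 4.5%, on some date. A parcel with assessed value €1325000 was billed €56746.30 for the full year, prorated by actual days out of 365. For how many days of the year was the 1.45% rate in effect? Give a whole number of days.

Let d = days at the first rate; then 365 − d days at the second rate.
€1325000 × [1.45%·d + 4.5%·(365−d)] / 365 = €56746.30
Solving gives d = 26, so the new rate took effect on January 27, 1999.

26 days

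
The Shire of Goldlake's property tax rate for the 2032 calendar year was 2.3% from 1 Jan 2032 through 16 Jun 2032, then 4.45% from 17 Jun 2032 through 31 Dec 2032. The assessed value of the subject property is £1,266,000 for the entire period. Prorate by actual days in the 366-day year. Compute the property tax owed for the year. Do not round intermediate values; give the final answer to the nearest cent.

£43,843.03

1 Jan – 16 Jun 2032: 168 days at 2.3% → £1,266,000 × 2.3% × 168/366 = £13,365.6393
17 Jun – 31 Dec 2032: 198 days at 4.45% → £1,266,000 × 4.45% × 198/366 = £30,477.3934
Total = £43,843.0328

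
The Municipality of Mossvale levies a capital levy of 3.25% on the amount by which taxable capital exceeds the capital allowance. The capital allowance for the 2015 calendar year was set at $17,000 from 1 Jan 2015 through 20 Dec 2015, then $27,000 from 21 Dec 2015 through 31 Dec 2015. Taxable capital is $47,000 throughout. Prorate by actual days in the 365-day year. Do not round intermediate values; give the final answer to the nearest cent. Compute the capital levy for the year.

$965.21

1 Jan – 20 Dec 2015: 354 days, exemption $17,000 → ($47,000 − $17,000) × 3.25% × 354/365 = $945.6164
21 Dec – 31 Dec 2015: 11 days, exemption $27,000 → ($47,000 − $27,000) × 3.25% × 11/365 = $19.5890
Total = $965.2055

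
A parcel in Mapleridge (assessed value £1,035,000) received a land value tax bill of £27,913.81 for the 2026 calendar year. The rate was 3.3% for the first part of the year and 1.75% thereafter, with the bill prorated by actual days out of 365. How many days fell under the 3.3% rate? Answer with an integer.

Let d = days at the first rate; then 365 − d days at the second rate.
£1,035,000 × [3.3%·d + 1.75%·(365−d)] / 365 = £27,913.81
Solving gives d = 223, so the new rate took effect on 12 Aug 2026.

223 days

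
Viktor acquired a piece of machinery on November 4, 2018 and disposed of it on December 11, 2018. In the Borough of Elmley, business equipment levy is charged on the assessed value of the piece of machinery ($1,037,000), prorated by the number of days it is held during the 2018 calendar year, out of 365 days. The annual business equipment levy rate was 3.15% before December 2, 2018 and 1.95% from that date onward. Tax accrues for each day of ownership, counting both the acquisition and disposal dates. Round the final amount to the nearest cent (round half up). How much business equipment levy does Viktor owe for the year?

November 4 – December 1, 2018: 28 days at 3.15% → $1,037,000 × 3.15% × 28/365 = $2,505.8466
December 2 – December 11, 2018: 10 days at 1.95% → $1,037,000 × 1.95% × 10/365 = $554.0137
Total = $3,059.8603

$3,059.86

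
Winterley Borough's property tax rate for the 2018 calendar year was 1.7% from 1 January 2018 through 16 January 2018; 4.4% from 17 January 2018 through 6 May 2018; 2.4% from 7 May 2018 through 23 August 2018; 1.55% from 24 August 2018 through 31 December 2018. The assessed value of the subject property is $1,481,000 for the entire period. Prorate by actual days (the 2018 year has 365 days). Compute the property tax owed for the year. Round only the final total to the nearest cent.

$39,532.56

1 January – 16 January 2018: 16 days at 1.7% → $1,481,000 × 1.7% × 16/365 = $1,103.6493
17 January – 6 May 2018: 110 days at 4.4% → $1,481,000 × 4.4% × 110/365 = $19,638.4658
7 May – 23 August 2018: 109 days at 2.4% → $1,481,000 × 2.4% × 109/365 = $10,614.5096
24 August – 31 December 2018: 130 days at 1.55% → $1,481,000 × 1.55% × 130/365 = $8,175.9315
Total = $39,532.5562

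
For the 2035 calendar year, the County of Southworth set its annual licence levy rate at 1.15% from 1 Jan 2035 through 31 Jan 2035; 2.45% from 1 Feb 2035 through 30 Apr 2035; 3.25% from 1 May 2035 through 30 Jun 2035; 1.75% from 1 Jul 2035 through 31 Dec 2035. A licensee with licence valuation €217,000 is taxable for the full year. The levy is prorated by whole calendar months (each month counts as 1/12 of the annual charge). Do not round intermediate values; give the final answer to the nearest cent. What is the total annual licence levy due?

1 Jan – 31 Jan 2035: 1 month at 1.15% → €217,000 × 1.15% × 1/12 = €207.9583
1 Feb – 30 Apr 2035: 3 months at 2.45% → €217,000 × 2.45% × 3/12 = €1,329.1250
1 May – 30 Jun 2035: 2 months at 3.25% → €217,000 × 3.25% × 2/12 = €1,175.4167
1 Jul – 31 Dec 2035: 6 months at 1.75% → €217,000 × 1.75% × 6/12 = €1,898.7500
Total = €4,611.2500

€4,611.25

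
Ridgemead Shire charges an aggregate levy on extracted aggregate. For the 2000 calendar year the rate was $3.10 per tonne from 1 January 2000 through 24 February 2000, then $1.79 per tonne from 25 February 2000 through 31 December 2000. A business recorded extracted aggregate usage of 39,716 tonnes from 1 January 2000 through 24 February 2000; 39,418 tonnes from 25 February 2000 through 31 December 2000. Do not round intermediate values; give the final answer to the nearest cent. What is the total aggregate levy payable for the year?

1 January – 24 February 2000: 39,716 tonnes at $3.10/tonne → $123119.60
25 February – 31 December 2000: 39,418 tonnes at $1.79/tonne → $70558.22

$193677.82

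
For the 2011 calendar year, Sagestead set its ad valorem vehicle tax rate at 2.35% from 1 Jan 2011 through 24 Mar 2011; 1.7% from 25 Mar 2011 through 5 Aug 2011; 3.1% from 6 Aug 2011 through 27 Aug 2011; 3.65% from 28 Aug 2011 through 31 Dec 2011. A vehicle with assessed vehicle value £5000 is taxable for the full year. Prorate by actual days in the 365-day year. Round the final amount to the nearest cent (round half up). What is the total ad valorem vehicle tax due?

1 Jan – 24 Mar 2011: 83 days at 2.35% → £5000 × 2.35% × 83/365 = £26.7192
25 Mar – 5 Aug 2011: 134 days at 1.7% → £5000 × 1.7% × 134/365 = £31.2055
6 Aug – 27 Aug 2011: 22 days at 3.1% → £5000 × 3.1% × 22/365 = £9.3425
28 Aug – 31 Dec 2011: 126 days at 3.65% → £5000 × 3.65% × 126/365 = £63.0000
Total = £130.2671

£130.27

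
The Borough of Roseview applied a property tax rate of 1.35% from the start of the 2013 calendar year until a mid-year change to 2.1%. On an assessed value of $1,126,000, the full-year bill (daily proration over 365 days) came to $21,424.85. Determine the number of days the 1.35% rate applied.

96 days

Let d = days at the first rate; then 365 − d days at the second rate.
$1,126,000 × [1.35%·d + 2.1%·(365−d)] / 365 = $21,424.85
Solving gives d = 96, so the new rate took effect on April 7, 2013.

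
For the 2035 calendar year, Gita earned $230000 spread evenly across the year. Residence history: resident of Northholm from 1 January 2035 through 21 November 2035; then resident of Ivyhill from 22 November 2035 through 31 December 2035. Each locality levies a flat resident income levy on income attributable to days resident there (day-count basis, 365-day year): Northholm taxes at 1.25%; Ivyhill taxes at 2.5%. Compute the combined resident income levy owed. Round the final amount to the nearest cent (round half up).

$3190.07

Northholm, 1 January – 21 November 2035: 325 days → $230000 × 1.25% × 325/365 = $2559.9315
Ivyhill, 22 November – 31 December 2035: 40 days → $230000 × 2.5% × 40/365 = $630.1370
Total = $3190.0685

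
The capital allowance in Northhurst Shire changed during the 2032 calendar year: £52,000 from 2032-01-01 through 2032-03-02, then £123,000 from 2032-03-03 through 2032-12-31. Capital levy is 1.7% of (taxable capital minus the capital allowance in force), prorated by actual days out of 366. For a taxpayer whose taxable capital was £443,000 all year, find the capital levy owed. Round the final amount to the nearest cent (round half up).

£5,644.46

2032-01-01 to 2032-03-02: 62 days, exemption £52,000 → (£443,000 − £52,000) × 1.7% × 62/366 = £1,125.9945
2032-03-03 to 2032-12-31: 304 days, exemption £123,000 → (£443,000 − £123,000) × 1.7% × 304/366 = £4,518.4699
Total = £5,644.4645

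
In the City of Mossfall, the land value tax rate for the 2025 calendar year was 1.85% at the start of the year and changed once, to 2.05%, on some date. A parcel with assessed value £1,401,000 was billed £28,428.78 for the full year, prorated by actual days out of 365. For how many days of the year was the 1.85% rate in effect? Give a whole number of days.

38 days

Let d = days at the first rate; then 365 − d days at the second rate.
£1,401,000 × [1.85%·d + 2.05%·(365−d)] / 365 = £28,428.78
Solving gives d = 38, so the new rate took effect on February 8, 2025.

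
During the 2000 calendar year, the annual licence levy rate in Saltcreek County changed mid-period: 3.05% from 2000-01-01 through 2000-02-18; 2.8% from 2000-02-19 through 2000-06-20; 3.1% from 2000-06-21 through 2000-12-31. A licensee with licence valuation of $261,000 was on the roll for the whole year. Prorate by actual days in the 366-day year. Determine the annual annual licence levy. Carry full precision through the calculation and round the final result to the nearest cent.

2000-01-01 to 2000-02-18: 49 days at 3.05% → $261,000 × 3.05% × 49/366 = $1,065.7500
2000-02-19 to 2000-06-20: 123 days at 2.8% → $261,000 × 2.8% × 123/366 = $2,455.9672
2000-06-21 to 2000-12-31: 194 days at 3.1% → $261,000 × 3.1% × 194/366 = $4,288.6721
Total = $7,810.3893

$7,810.39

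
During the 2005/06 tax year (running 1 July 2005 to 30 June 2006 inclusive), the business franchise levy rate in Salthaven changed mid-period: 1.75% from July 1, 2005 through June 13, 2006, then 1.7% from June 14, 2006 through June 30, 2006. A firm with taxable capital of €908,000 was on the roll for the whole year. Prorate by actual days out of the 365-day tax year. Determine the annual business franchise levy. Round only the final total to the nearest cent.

€15,868.85

July 1, 2005 – June 13, 2006: 348 days at 1.75% → €908,000 × 1.75% × 348/365 = €15,149.9178
June 14 – June 30, 2006: 17 days at 1.7% → €908,000 × 1.7% × 17/365 = €718.9370
Total = €15,868.8548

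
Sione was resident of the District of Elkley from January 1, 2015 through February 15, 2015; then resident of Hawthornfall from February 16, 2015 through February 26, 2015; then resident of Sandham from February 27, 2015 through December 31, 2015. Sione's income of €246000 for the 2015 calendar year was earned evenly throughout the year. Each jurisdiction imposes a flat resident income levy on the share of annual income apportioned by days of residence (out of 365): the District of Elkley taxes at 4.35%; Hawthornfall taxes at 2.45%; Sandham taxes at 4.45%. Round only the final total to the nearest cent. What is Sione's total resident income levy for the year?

€10767.72

The District of Elkley, January 1 – February 15, 2015: 46 days → €246000 × 4.35% × 46/365 = €1348.6192
Hawthornfall, February 16 – February 26, 2015: 11 days → €246000 × 2.45% × 11/365 = €181.6356
Sandham, February 27 – December 31, 2015: 308 days → €246000 × 4.45% × 308/365 = €9237.4685
Total = €10767.7233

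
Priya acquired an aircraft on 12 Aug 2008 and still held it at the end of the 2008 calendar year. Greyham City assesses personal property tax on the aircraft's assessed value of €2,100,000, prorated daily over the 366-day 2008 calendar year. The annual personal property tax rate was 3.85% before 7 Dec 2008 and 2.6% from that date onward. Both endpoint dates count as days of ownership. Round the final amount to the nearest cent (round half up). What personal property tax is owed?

€29,575.00

12 Aug – 6 Dec 2008: 117 days at 3.85% → €2,100,000 × 3.85% × 117/366 = €25,845.4918
7 Dec – 31 Dec 2008: 25 days at 2.6% → €2,100,000 × 2.6% × 25/366 = €3,729.5082
Total = €29,575.0000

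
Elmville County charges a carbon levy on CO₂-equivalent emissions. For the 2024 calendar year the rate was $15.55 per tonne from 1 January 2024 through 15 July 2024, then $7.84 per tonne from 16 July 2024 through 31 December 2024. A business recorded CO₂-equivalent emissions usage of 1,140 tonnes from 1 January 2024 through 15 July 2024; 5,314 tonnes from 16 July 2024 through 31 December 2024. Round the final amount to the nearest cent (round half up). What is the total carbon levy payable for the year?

1 January – 15 July 2024: 1,140 tonnes at $15.55/tonne → $17,727.00
16 July – 31 December 2024: 5,314 tonnes at $7.84/tonne → $41,661.76

$59,388.76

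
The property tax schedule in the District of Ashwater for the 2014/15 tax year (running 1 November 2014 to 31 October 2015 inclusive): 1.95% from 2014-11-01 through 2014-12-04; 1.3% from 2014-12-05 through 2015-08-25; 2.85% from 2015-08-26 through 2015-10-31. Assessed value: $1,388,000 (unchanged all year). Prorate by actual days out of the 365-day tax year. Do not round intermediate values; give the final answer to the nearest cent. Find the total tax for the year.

$22,833.55

2014-11-01 to 2014-12-04: 34 days at 1.95% → $1,388,000 × 1.95% × 34/365 = $2,521.2164
2014-12-05 to 2015-08-25: 264 days at 1.3% → $1,388,000 × 1.3% × 264/365 = $13,051.0027
2015-08-26 to 2015-10-31: 67 days at 2.85% → $1,388,000 × 2.85% × 67/365 = $7,261.3315
Total = $22,833.5507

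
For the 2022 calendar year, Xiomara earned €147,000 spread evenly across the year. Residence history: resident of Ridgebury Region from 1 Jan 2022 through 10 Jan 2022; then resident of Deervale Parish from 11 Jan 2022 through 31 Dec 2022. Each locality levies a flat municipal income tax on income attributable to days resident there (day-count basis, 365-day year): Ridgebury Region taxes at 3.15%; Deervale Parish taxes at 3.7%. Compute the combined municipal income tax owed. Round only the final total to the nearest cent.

€5,416.85

Ridgebury Region, 1 Jan – 10 Jan 2022: 10 days → €147,000 × 3.15% × 10/365 = €126.8630
Deervale Parish, 11 Jan – 31 Dec 2022: 355 days → €147,000 × 3.7% × 355/365 = €5,289.9863
Total = €5,416.8493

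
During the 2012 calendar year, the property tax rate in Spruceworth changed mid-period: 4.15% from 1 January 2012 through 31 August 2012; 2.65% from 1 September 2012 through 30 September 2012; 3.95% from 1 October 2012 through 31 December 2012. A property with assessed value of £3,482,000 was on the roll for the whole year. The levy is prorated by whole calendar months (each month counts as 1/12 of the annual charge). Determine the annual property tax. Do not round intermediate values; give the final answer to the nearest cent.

£138,409.50

1 January – 31 August 2012: 8 months at 4.15% → £3,482,000 × 4.15% × 8/12 = £96,335.3333
1 September – 30 September 2012: 1 month at 2.65% → £3,482,000 × 2.65% × 1/12 = £7,689.4167
1 October – 31 December 2012: 3 months at 3.95% → £3,482,000 × 3.95% × 3/12 = £34,384.7500
Total = £138,409.5000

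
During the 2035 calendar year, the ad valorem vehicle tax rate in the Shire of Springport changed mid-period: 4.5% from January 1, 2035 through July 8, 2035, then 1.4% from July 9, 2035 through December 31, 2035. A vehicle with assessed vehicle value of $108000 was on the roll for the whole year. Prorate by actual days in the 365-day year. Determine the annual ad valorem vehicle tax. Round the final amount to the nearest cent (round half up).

$3245.62

January 1 – July 8, 2035: 189 days at 4.5% → $108000 × 4.5% × 189/365 = $2516.5479
July 9 – December 31, 2035: 176 days at 1.4% → $108000 × 1.4% × 176/365 = $729.0740
Total = $3245.6219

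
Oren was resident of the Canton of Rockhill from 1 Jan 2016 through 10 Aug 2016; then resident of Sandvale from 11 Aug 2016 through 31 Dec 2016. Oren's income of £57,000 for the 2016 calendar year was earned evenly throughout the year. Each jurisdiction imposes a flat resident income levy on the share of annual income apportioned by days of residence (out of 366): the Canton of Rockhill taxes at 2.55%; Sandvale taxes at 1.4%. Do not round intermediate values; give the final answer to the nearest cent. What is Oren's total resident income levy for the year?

£1,197.39

The Canton of Rockhill, 1 Jan – 10 Aug 2016: 223 days → £57,000 × 2.55% × 223/366 = £885.6025
Sandvale, 11 Aug – 31 Dec 2016: 143 days → £57,000 × 1.4% × 143/366 = £311.7869
Total = £1,197.3893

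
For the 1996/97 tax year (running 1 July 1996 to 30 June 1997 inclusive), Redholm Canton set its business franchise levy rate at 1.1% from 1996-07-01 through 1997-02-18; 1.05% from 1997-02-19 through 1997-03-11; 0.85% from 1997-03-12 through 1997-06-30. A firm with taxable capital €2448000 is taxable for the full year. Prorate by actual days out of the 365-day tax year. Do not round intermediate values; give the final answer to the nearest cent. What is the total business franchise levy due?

€24996.43

1996-07-01 to 1997-02-18: 233 days at 1.1% → €2448000 × 1.1% × 233/365 = €17189.6548
1997-02-19 to 1997-03-11: 21 days at 1.05% → €2448000 × 1.05% × 21/365 = €1478.8603
1997-03-12 to 1997-06-30: 111 days at 0.85% → €2448000 × 0.85% × 111/365 = €6327.9123
Total = €24996.4274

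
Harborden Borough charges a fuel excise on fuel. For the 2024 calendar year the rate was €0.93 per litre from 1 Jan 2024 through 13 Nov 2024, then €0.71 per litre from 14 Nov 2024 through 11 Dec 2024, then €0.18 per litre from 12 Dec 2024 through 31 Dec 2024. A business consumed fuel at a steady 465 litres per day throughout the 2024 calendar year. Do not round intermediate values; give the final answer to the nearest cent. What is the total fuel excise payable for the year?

€148,437.30

1 Jan – 13 Nov 2024: 318 days × 465 litres/day = 147,870 litres at €0.93/litre → €137,519.10
14 Nov – 11 Dec 2024: 28 days × 465 litres/day = 13,020 litres at €0.71/litre → €9,244.20
12 Dec – 31 Dec 2024: 20 days × 465 litres/day = 9,300 litres at €0.18/litre → €1,674.00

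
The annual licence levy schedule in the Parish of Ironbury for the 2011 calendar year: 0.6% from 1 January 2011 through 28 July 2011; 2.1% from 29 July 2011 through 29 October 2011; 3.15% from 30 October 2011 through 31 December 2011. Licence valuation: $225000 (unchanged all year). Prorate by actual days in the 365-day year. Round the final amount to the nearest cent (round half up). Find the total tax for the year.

1 January – 28 July 2011: 209 days at 0.6% → $225000 × 0.6% × 209/365 = $773.0137
29 July – 29 October 2011: 93 days at 2.1% → $225000 × 2.1% × 93/365 = $1203.9041
30 October – 31 December 2011: 63 days at 3.15% → $225000 × 3.15% × 63/365 = $1223.3219
Total = $3200.2397

$3200.24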